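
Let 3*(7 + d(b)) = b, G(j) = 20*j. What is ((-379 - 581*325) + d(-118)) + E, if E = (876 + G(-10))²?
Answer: 803177/3 ≈ 2.6773e+5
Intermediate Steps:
d(b) = -7 + b/3
E = 456976 (E = (876 + 20*(-10))² = (876 - 200)² = 676² = 456976)
((-379 - 581*325) + d(-118)) + E = ((-379 - 581*325) + (-7 + (⅓)*(-118))) + 456976 = ((-379 - 188825) + (-7 - 118/3)) + 456976 = (-189204 - 139/3) + 456976 = -567751/3 + 456976 = 803177/3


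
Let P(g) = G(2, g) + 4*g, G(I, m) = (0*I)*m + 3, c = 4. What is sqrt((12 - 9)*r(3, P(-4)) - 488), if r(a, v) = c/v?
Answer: 2*I*sqrt(20657)/13 ≈ 22.112*I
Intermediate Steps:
G(I, m) = 3 (G(I, m) = 0*m + 3 = 0 + 3 = 3)
P(g) = 3 + 4*g
r(a, v) = 4/v
sqrt((12 - 9)*r(3, P(-4)) - 488) = sqrt((12 - 9)*(4/(3 + 4*(-4))) - 488) = sqrt(3*(4/(3 - 16)) - 488) = sqrt(3*(4/(-13)) - 488) = sqrt(3*(4*(-1/13)) - 488) = sqrt(3*(-4/13) - 488) = sqrt(-12/13 - 488) = sqrt(-6356/13) = 2*I*sqrt(20657)/13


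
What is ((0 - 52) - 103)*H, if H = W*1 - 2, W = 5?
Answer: -465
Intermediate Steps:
H = 3 (H = 5*1 - 2 = 5 - 2 = 3)
((0 - 52) - 103)*H = ((0 - 52) - 103)*3 = (-52 - 103)*3 = -155*3 = -465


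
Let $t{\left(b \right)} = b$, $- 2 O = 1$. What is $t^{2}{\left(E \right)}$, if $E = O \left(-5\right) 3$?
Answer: $\frac{225}{4} \approx 56.25$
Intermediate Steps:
$O = - \frac{1}{2}$ ($O = \left(- \frac{1}{2}\right) 1 = - \frac{1}{2} \approx -0.5$)
$E = \frac{15}{2}$ ($E = \left(- \frac{1}{2}\right) \left(-5\right) 3 = \frac{5}{2} \cdot 3 = \frac{15}{2} \approx 7.5$)
$t^{2}{\left(E \right)} = \left(\frac{15}{2}\right)^{2} = \frac{225}{4}$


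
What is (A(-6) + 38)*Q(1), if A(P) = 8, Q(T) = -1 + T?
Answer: 0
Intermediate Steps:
(A(-6) + 38)*Q(1) = (8 + 38)*(-1 + 1) = 46*0 = 0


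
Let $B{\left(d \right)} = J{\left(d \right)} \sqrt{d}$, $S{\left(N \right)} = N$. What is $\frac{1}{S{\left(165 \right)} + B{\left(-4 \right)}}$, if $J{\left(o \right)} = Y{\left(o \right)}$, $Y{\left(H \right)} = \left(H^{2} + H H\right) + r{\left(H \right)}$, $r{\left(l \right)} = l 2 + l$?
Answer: $\frac{33}{5765} - \frac{8 i}{5765} \approx 0.0057242 - 0.0013877 i$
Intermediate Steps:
$r{\left(l \right)} = 3 l$ ($r{\left(l \right)} = 2 l + l = 3 l$)
$Y{\left(H \right)} = 2 H^{2} + 3 H$ ($Y{\left(H \right)} = \left(H^{2} + H H\right) + 3 H = \left(H^{2} + H^{2}\right) + 3 H = 2 H^{2} + 3 H$)
$J{\left(o \right)} = o \left(3 + 2 o\right)$
$B{\left(d \right)} = d^{\frac{3}{2}} \left(3 + 2 d\right)$ ($B{\left(d \right)} = d \left(3 + 2 d\right) \sqrt{d} = d^{\frac{3}{2}} \left(3 + 2 d\right)$)
$\frac{1}{S{\left(165 \right)} + B{\left(-4 \right)}} = \frac{1}{165 + \left(-4\right)^{\frac{3}{2}} \left(3 + 2 \left(-4\right)\right)} = \frac{1}{165 + - 8 i \left(3 - 8\right)} = \frac{1}{165 + - 8 i \left(-5\right)} = \frac{1}{165 + 40 i} = \frac{165 - 40 i}{28825}$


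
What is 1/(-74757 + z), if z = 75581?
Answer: 1/824 ≈ 0.0012136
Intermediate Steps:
1/(-74757 + z) = 1/(-74757 + 75581) = 1/824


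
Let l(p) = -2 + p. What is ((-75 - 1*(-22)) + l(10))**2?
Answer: 2025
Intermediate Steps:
((-75 - 1*(-22)) + l(10))**2 = ((-75 - 1*(-22)) + (-2 + 10))**2 = ((-75 + 22) + 8)**2 = (-53 + 8)**2 = (-45)**2 = 2025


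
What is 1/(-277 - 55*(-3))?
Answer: -1/112 ≈ -0.0089286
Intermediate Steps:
1/(-277 - 55*(-3)) = 1/(-277 + 165) = 1/(-112) = -1/112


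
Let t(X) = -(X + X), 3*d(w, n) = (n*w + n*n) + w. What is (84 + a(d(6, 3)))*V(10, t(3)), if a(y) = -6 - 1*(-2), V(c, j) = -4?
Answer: -320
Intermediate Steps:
d(w, n) = w/3 + n²/3 + n*w/3 (d(w, n) = ((n*w + n*n) + w)/3 = ((n*w + n²) + w)/3 = ((n² + n*w) + w)/3 = (w + n² + n*w)/3 = w/3 + n²/3 + n*w/3)
t(X) = -2*X
a(y) = -4 (a(y) = -6 + 2 = -4)
(84 + a(d(6, 3)))*V(10, t(3)) = (84 - 4)*(-4) = 80*(-4) = -320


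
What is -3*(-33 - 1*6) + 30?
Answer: 147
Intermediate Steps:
-3*(-33 - 1*6) + 30 = -3*(-33 - 6) + 30 = -3*(-39) + 30 = 117 + 30 = 147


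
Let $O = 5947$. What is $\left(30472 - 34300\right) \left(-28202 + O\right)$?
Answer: $85192140$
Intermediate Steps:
$\left(30472 - 34300\right) \left(-28202 + O\right) = \left(30472 - 34300\right) \left(-28202 + 5947\right) = \left(-3828\right) \left(-22255\right) = 85192140$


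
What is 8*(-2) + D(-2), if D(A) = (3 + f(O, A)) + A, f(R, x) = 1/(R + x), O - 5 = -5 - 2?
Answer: -61/4 ≈ -15.250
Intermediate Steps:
O = -2 (O = 5 + (-5 - 2) = 5 - 7 = -2)
D(A) = 3 + A + 1/(-2 + A) (D(A) = (3 + 1/(-2 + A)) + A = 3 + A + 1/(-2 + A))
8*(-2) + D(-2) = 8*(-2) + (-5 - 2 + (-2)**2)/(-2 - 2) = -16 + (-5 - 2 + 4)/(-4) = -16 - 1/4*(-3) = -16 + 3/4 = -61/4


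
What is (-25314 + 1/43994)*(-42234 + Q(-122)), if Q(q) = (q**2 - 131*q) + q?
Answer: 6398000340675/21997 ≈ 2.9086e+8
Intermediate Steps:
Q(q) = q**2 - 130*q
(-25314 + 1/43994)*(-42234 + Q(-122)) = (-25314 + 1/43994)*(-42234 - 122*(-130 - 122)) = (-25314 + 1/43994)*(-42234 - 122*(-252)) = -1113664115*(-42234 + 30744)/43994 = -1113664115/43994*(-11490) = 6398000340675/21997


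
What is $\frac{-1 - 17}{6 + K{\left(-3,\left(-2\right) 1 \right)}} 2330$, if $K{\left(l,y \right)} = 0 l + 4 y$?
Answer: $20970$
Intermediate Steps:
$K{\left(l,y \right)} = 4 y$ ($K{\left(l,y \right)} = 0 + 4 y = 4 y$)
$\frac{-1 - 17}{6 + K{\left(-3,\left(-2\right) 1 \right)}} 2330 = \frac{-1 - 17}{6 + 4 \left(\left(-2\right) 1\right)} 2330 = - \frac{18}{6 + 4 \left(-2\right)} 2330 = - \frac{18}{6 - 8} \cdot 2330 = - \frac{18}{-2} \cdot 2330 = \left(-18\right) \left(- \frac{1}{2}\right) 2330 = 9 \cdot 2330 = 20970$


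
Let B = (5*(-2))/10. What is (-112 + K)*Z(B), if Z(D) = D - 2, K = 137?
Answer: -75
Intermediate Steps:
B = -1 (B = -10*1/10 = -1)
Z(D) = -2 + D
(-112 + K)*Z(B) = (-112 + 137)*(-2 - 1) = 25*(-3) = -75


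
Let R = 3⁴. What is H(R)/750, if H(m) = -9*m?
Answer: -243/250 ≈ -0.97200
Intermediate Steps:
R = 81
H(R)/750 = -9*81/750 = -729*1/750 = -243/250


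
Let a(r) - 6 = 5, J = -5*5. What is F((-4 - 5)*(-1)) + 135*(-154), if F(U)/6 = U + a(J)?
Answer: -20670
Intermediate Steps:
J = -25
a(r) = 11 (a(r) = 6 + 5 = 11)
F(U) = 66 + 6*U (F(U) = 6*(U + 11) = 6*(11 + U) = 66 + 6*U)
F((-4 - 5)*(-1)) + 135*(-154) = (66 + 6*((-4 - 5)*(-1))) + 135*(-154) = (66 + 6*(-9*(-1))) - 20790 = (66 + 6*9) - 20790 = (66 + 54) - 20790 = 120 - 20790 = -20670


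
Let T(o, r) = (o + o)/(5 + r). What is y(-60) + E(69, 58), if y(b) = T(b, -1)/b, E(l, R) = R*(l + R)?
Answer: 14733/2 ≈ 7366.5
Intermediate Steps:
E(l, R) = R*(R + l)
T(o, r) = 2*o/(5 + r) (T(o, r) = (2*o)/(5 + r) = 2*o/(5 + r))
y(b) = ½ (y(b) = (2*b/(5 - 1))/b = (2*b/4)/b = (2*b*(¼))/b = (b/2)/b = ½)
y(-60) + E(69, 58) = ½ + 58*(58 + 69) = ½ + 58*127 = ½ + 7366 = 14733/2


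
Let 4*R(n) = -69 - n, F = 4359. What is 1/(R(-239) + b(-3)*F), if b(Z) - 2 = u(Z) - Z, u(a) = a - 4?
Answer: -2/17351 ≈ -0.00011527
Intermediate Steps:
u(a) = -4 + a
R(n) = -69/4 - n/4 (R(n) = (-69 - n)/4 = -69/4 - n/4)
b(Z) = -2 (b(Z) = 2 + ((-4 + Z) - Z) = 2 - 4 = -2)
1/(R(-239) + b(-3)*F) = 1/((-69/4 - 1/4*(-239)) - 2*4359) = 1/((-69/4 + 239/4) - 8718) = 1/(85/2 - 8718) = 1/(-17351/2) = -2/17351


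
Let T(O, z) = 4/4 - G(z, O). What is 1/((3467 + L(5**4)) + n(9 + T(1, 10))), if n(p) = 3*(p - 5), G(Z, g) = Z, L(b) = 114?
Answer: 1/3566 ≈ 0.00028043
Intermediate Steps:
T(O, z) = 1 - z (T(O, z) = 4/4 - z = 4*(1/4) - z = 1 - z)
n(p) = -15 + 3*p (n(p) = 3*(-5 + p) = -15 + 3*p)
1/((3467 + L(5**4)) + n(9 + T(1, 10))) = 1/((3467 + 114) + (-15 + 3*(9 + (1 - 1*10)))) = 1/(3581 + (-15 + 3*(9 + (1 - 10)))) = 1/(3581 + (-15 + 3*(9 - 9))) = 1/(3581 + (-15 + 3*0)) = 1/(3581 + (-15 + 0)) = 1/(3581 - 15) = 1/3566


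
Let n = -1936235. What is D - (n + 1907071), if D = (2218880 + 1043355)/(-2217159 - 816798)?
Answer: 88479059713/3033957 ≈ 29163.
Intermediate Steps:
D = -3262235/3033957 (D = 3262235/(-3033957) = 3262235*(-1/3033957) = -3262235/3033957 ≈ -1.0752)
D - (n + 1907071) = -3262235/3033957 - (-1936235 + 1907071) = -3262235/3033957 - 1*(-29164) = -3262235/3033957 + 29164 = 88479059713/3033957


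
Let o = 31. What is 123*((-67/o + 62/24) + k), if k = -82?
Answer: -1244227/124 ≈ -10034.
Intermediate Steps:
123*((-67/o + 62/24) + k) = 123*((-67/31 + 62/24) - 82) = 123*((-67*1/31 + 62*(1/24)) - 82) = 123*((-67/31 + 31/12) - 82) = 123*(157/372 - 82) = 123*(-30347/372) = -1244227/124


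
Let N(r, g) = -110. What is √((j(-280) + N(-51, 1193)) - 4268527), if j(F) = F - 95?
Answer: 2*I*√1067253 ≈ 2066.2*I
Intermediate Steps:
j(F) = -95 + F
√((j(-280) + N(-51, 1193)) - 4268527) = √(((-95 - 280) - 110) - 4268527) = √((-375 - 110) - 4268527) = √(-485 - 4268527) = √(-4269012) = 2*I*√1067253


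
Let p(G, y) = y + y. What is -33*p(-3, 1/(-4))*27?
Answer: 891/2 ≈ 445.50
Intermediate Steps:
p(G, y) = 2*y
-33*p(-3, 1/(-4))*27 = -66/(-4)*27 = -66*(-1)/4*27 = -33*(-½)*27 = (33/2)*27 = 891/2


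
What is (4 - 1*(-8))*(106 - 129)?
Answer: -276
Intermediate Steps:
(4 - 1*(-8))*(106 - 129) = (4 + 8)*(-23) = 12*(-23) = -276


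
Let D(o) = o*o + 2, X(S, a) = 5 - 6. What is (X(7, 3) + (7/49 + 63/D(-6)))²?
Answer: 45369/70756 ≈ 0.64120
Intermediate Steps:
X(S, a) = -1
D(o) = 2 + o² (D(o) = o² + 2 = 2 + o²)
(X(7, 3) + (7/49 + 63/D(-6)))² = (-1 + (7/49 + 63/(2 + (-6)²)))² = (-1 + (7*(1/49) + 63/(2 + 36)))² = (-1 + (⅐ + 63/38))² = (-1 + 479/266)² = (213/266)² = 45369/70756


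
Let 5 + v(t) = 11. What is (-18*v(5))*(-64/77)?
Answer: 6912/77 ≈ 89.766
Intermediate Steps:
v(t) = 6 (v(t) = -5 + 11 = 6)
(-18*v(5))*(-64/77) = (-18*6)*(-64/77) = -(-6912)/77 = -108*(-64/77) = 6912/77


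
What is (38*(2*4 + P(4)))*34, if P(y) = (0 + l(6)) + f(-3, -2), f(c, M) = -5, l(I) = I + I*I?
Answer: 58140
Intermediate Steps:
l(I) = I + I²
P(y) = 37 (P(y) = (0 + 6*(1 + 6)) - 5 = (0 + 6*7) - 5 = (0 + 42) - 5 = 42 - 5 = 37)
(38*(2*4 + P(4)))*34 = (38*(2*4 + 37))*34 = (38*(8 + 37))*34 = (38*45)*34 = 1710*34 = 58140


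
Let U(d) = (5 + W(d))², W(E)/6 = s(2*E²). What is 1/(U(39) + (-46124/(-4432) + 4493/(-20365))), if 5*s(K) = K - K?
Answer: 22564420/793961071 ≈ 0.028420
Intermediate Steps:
s(K) = 0 (s(K) = (K - K)/5 = (⅕)*0 = 0)
W(E) = 0 (W(E) = 6*0 = 0)
U(d) = 25 (U(d) = (5 + 0)² = 5² = 25)
1/(U(39) + (-46124/(-4432) + 4493/(-20365))) = 1/(25 + (-46124/(-4432) + 4493/(-20365))) = 1/(25 + (-46124*(-1/4432) + 4493*(-1/20365))) = 1/(25 + (11531/1108 - 4493/20365)) = 1/(25 + 229850571/22564420) = 1/(793961071/22564420) = 22564420/793961071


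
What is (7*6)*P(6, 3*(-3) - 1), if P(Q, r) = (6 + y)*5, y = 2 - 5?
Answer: 630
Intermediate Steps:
y = -3
P(Q, r) = 15 (P(Q, r) = (6 - 3)*5 = 3*5 = 15)
(7*6)*P(6, 3*(-3) - 1) = (7*6)*15 = 42*15 = 630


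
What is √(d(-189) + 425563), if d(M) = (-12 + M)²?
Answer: 2*√116491 ≈ 682.62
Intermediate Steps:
√(d(-189) + 425563) = √((-12 - 189)² + 425563) = √((-201)² + 425563) = √(40401 + 425563) = √465964 = 2*√116491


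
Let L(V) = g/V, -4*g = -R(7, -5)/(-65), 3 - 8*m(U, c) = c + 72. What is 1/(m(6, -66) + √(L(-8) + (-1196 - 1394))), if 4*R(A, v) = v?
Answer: -208/1436665 - 8*I*√112053786/4309995 ≈ -0.00014478 - 0.019648*I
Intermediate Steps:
R(A, v) = v/4
m(U, c) = -69/8 - c/8 (m(U, c) = 3/8 - (c + 72)/8 = 3/8 - (72 + c)/8 = 3/8 + (-9 - c/8) = -69/8 - c/8)
g = 1/208 (g = -(-(-5)/4)/(4*(-65)) = -(-1*(-5/4))*(-1)/(4*65) = -5*(-1)/(16*65) = -¼*(-1/52) = 1/208 ≈ 0.0048077)
L(V) = 1/(208*V)
1/(m(6, -66) + √(L(-8) + (-1196 - 1394))) = 1/((-69/8 - ⅛*(-66)) + √((1/208)/(-8) + (-1196 - 1394))) = 1/((-69/8 + 33/4) + √((1/208)*(-⅛) - 2590)) = 1/(-3/8 + √(-1/1664 - 2590)) = 1/(-3/8 + √(-4309761/1664)) = 1/(-3/8 + I*√112053786/208)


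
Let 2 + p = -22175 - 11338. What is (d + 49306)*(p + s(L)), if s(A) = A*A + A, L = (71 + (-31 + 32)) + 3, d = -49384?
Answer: 2169570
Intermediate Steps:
p = -33515 (p = -2 + (-22175 - 11338) = -2 - 33513 = -33515)
L = 75 (L = (71 + 1) + 3 = 72 + 3 = 75)
s(A) = A + A² (s(A) = A² + A = A + A²)
(d + 49306)*(p + s(L)) = (-49384 + 49306)*(-33515 + 75*(1 + 75)) = -78*(-33515 + 75*76) = -78*(-33515 + 5700) = -78*(-27815) = 2169570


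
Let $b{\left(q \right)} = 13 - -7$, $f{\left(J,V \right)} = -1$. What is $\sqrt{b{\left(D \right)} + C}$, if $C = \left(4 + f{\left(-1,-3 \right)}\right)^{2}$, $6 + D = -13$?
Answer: $\sqrt{29} \approx 5.3852$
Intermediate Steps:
$D = -19$ ($D = -6 - 13 = -19$)
$b{\left(q \right)} = 20$ ($b{\left(q \right)} = 13 + 7 = 20$)
$C = 9$ ($C = \left(4 - 1\right)^{2} = 3^{2} = 9$)
$\sqrt{b{\left(D \right)} + C} = \sqrt{20 + 9} = \sqrt{29}$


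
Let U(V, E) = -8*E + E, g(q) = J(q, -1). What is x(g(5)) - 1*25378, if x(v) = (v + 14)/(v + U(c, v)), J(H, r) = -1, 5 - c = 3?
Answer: -152255/6 ≈ -25376.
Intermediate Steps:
c = 2 (c = 5 - 1*3 = 5 - 3 = 2)
g(q) = -1
U(V, E) = -7*E
x(v) = -(14 + v)/(6*v) (x(v) = (v + 14)/(v - 7*v) = (14 + v)/((-6*v)) = (14 + v)*(-1/(6*v)) = -(14 + v)/(6*v))
x(g(5)) - 1*25378 = (1/6)*(-14 - 1*(-1))/(-1) - 1*25378 = (1/6)*(-1)*(-14 + 1) - 25378 = (1/6)*(-1)*(-13) - 25378 = 13/6 - 25378 = -152255/6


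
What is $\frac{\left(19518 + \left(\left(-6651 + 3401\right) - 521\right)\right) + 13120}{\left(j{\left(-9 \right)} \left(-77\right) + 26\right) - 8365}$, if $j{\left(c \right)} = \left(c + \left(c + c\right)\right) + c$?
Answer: $- \frac{28867}{5567} \approx -5.1854$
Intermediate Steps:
$j{\left(c \right)} = 4 c$ ($j{\left(c \right)} = \left(c + 2 c\right) + c = 3 c + c = 4 c$)
$\frac{\left(19518 + \left(\left(-6651 + 3401\right) - 521\right)\right) + 13120}{\left(j{\left(-9 \right)} \left(-77\right) + 26\right) - 8365} = \frac{\left(19518 + \left(\left(-6651 + 3401\right) - 521\right)\right) + 13120}{\left(4 \left(-9\right) \left(-77\right) + 26\right) - 8365} = \frac{\left(19518 - 3771\right) + 13120}{\left(\left(-36\right) \left(-77\right) + 26\right) - 8365} = \frac{\left(19518 - 3771\right) + 13120}{\left(2772 + 26\right) - 8365} = \frac{15747 + 13120}{2798 - 8365} = \frac{28867}{-5567} = 28867 \left(- \frac{1}{5567}\right) = - \frac{28867}{5567}$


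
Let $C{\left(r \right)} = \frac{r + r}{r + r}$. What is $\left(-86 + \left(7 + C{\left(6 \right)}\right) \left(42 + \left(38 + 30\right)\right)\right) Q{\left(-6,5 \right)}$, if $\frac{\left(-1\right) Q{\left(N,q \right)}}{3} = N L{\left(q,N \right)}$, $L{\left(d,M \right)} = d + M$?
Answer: $-14292$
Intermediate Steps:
$L{\left(d,M \right)} = M + d$
$Q{\left(N,q \right)} = - 3 N \left(N + q\right)$
$C{\left(r \right)} = 1$ ($C{\left(r \right)} = \frac{2 r}{2 r} = 2 r \frac{1}{2 r} = 1$)
$\left(-86 + \left(7 + C{\left(6 \right)}\right) \left(42 + \left(38 + 30\right)\right)\right) Q{\left(-6,5 \right)} = \left(-86 + \left(7 + 1\right) \left(42 + \left(38 + 30\right)\right)\right) \left(\left(-3\right) \left(-6\right) \left(-6 + 5\right)\right) = \left(-86 + 8 \left(42 + 68\right)\right) \left(\left(-3\right) \left(-6\right) \left(-1\right)\right) = \left(-86 + 8 \cdot 110\right) \left(-18\right) = \left(-86 + 880\right) \left(-18\right) = 794 \left(-18\right) = -14292$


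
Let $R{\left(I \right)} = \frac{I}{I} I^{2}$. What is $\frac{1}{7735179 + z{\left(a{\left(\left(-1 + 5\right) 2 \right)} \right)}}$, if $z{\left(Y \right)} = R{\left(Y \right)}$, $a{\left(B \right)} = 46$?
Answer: $\frac{1}{7737295} \approx 1.2924 \cdot 10^{-7}$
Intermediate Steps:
$R{\left(I \right)} = I^{2}$ ($R{\left(I \right)} = 1 I^{2} = I^{2}$)
$z{\left(Y \right)} = Y^{2}$
$\frac{1}{7735179 + z{\left(a{\left(\left(-1 + 5\right) 2 \right)} \right)}} = \frac{1}{7735179 + 46^{2}} = \frac{1}{7735179 + 2116} = \frac{1}{7737295}$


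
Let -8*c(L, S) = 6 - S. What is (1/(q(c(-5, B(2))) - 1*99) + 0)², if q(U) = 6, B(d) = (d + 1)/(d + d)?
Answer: 1/8649 ≈ 0.00011562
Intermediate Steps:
B(d) = (1 + d)/(2*d) (B(d) = (1 + d)/((2*d)) = (1 + d)*(1/(2*d)) = (1 + d)/(2*d))
c(L, S) = -¾ + S/8 (c(L, S) = -(6 - S)/8 = -¾ + S/8)
(1/(q(c(-5, B(2))) - 1*99) + 0)² = (1/(6 - 1*99) + 0)² = (1/(6 - 99) + 0)² = (1/(-93) + 0)² = (-1/93 + 0)² = (-1/93)² = 1/8649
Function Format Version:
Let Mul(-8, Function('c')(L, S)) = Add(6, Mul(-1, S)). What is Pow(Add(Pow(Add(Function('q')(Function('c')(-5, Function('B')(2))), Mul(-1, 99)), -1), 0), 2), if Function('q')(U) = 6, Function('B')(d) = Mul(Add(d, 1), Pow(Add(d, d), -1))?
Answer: Rational(1, 8649) ≈ 0.00011562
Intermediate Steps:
Function('B')(d) = Mul(Rational(1, 2), Pow(d, -1), Add(1, d)) (Function('B')(d) = Mul(Add(1, d), Pow(Mul(2, d), -1)) = Mul(Add(1, d), Mul(Rational(1, 2), Pow(d, -1))) = Mul(Rational(1, 2), Pow(d, -1), Add(1, d)))
Function('c')(L, S) = Add(Rational(-3, 4), Mul(Rational(1, 8), S)) (Function('c')(L, S) = Mul(Rational(-1, 8), Add(6, Mul(-1, S))) = Add(Rational(-3, 4), Mul(Rational(1, 8), S)))
Pow(Add(Pow(Add(Function('q')(Function('c')(-5, Function('B')(2))), Mul(-1, 99)), -1), 0), 2) = Pow(Add(Pow(Add(6, Mul(-1, 99)), -1), 0), 2) = Pow(Add(Pow(Add(6, -99), -1), 0), 2) = Pow(Add(Pow(-93, -1), 0), 2) = Pow(Add(Rational(-1, 93), 0), 2) = Pow(Rational(-1, 93), 2) = Rational(1, 8649)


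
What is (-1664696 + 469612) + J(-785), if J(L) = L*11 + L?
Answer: -1204504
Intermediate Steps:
J(L) = 12*L (J(L) = 11*L + L = 12*L)
(-1664696 + 469612) + J(-785) = (-1664696 + 469612) + 12*(-785) = -1195084 - 9420 = -1204504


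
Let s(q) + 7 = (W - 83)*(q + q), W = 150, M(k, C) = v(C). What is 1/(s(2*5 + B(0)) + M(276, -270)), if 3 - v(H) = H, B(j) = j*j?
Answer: 1/1606 ≈ 0.00062266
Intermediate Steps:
B(j) = j²
v(H) = 3 - H
M(k, C) = 3 - C
s(q) = -7 + 134*q (s(q) = -7 + (150 - 83)*(q + q) = -7 + 67*(2*q) = -7 + 134*q)
1/(s(2*5 + B(0)) + M(276, -270)) = 1/((-7 + 134*(2*5 + 0²)) + (3 - 1*(-270))) = 1/((-7 + 134*(10 + 0)) + (3 + 270)) = 1/((-7 + 134*10) + 273) = 1/((-7 + 1340) + 273) = 1/(1333 + 273) = 1/1606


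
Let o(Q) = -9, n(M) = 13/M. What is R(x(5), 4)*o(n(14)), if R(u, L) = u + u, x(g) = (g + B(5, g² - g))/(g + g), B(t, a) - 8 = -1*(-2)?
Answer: -27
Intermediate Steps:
B(t, a) = 10 (B(t, a) = 8 - 1*(-2) = 8 + 2 = 10)
x(g) = (10 + g)/(2*g) (x(g) = (g + 10)/(g + g) = (10 + g)/((2*g)) = (10 + g)*(1/(2*g)) = (10 + g)/(2*g))
R(u, L) = 2*u
R(x(5), 4)*o(n(14)) = (2*((½)*(10 + 5)/5))*(-9) = (2*((½)*(⅕)*15))*(-9) = (2*(3/2))*(-9) = 3*(-9) = -27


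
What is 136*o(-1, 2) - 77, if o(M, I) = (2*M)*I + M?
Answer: -757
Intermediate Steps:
o(M, I) = M + 2*I*M (o(M, I) = 2*I*M + M = M + 2*I*M)
136*o(-1, 2) - 77 = 136*(-(1 + 2*2)) - 77 = 136*(-(1 + 4)) - 77 = 136*(-1*5) - 77 = 136*(-5) - 77 = -680 - 77 = -757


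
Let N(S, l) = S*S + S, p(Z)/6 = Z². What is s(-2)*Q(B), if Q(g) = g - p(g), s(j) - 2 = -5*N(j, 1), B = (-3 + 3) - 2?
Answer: 208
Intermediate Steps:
p(Z) = 6*Z²
B = -2 (B = 0 - 2 = -2)
N(S, l) = S + S² (N(S, l) = S² + S = S + S²)
s(j) = 2 - 5*j*(1 + j)
Q(g) = g - 6*g²
s(-2)*Q(B) = (2 - 5*(-2)*(1 - 2))*(-2*(1 - 6*(-2))) = (2 - 5*(-2)*(-1))*(-2*(1 + 12)) = (2 - 10)*(-2*13) = -8*(-26) = 208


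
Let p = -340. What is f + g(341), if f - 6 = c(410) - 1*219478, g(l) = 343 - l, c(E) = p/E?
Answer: -8998304/41 ≈ -2.1947e+5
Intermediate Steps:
c(E) = -340/E
f = -8998386/41 (f = 6 + (-340/410 - 1*219478) = 6 + (-340*1/410 - 219478) = 6 + (-34/41 - 219478) = 6 - 8998632/41 = -8998386/41 ≈ -2.1947e+5)
f + g(341) = -8998386/41 + (343 - 1*341) = -8998386/41 + (343 - 341) = -8998386/41 + 2 = -8998304/41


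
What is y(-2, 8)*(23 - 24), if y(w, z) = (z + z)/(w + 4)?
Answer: -8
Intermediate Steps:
y(w, z) = 2*z/(4 + w) (y(w, z) = (2*z)/(4 + w) = 2*z/(4 + w))
y(-2, 8)*(23 - 24) = (2*8/(4 - 2))*(23 - 24) = (2*8/2)*(-1) = (2*8*(1/2))*(-1) = 8*(-1) = -8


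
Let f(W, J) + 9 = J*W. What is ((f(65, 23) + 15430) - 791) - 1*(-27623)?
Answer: 43748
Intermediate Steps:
f(W, J) = -9 + J*W
((f(65, 23) + 15430) - 791) - 1*(-27623) = (((-9 + 23*65) + 15430) - 791) - 1*(-27623) = (((-9 + 1495) + 15430) - 791) + 27623 = ((1486 + 15430) - 791) + 27623 = (16916 - 791) + 27623 = 16125 + 27623 = 43748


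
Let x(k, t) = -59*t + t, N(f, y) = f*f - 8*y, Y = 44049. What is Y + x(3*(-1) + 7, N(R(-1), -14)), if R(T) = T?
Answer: 37495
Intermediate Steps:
N(f, y) = f**2 - 8*y
x(k, t) = -58*t
Y + x(3*(-1) + 7, N(R(-1), -14)) = 44049 - 58*((-1)**2 - 8*(-14)) = 44049 - 58*(1 + 112) = 44049 - 58*113 = 44049 - 6554 = 37495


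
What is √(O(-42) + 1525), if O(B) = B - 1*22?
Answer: √1461 ≈ 38.223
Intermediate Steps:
O(B) = -22 + B (O(B) = B - 22 = -22 + B)
√(O(-42) + 1525) = √((-22 - 42) + 1525) = √(-64 + 1525) = √1461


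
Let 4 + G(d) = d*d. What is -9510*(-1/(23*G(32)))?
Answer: 317/782 ≈ 0.40537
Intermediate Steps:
G(d) = -4 + d² (G(d) = -4 + d*d = -4 + d²)
-9510*(-1/(23*G(32))) = -9510*(-1/(23*(-4 + 32²))) = -9510*(-1/(23*(-4 + 1024))) = -9510/(1020*(-23)) = -9510/(-23460) = -9510*(-1/23460) = 317/782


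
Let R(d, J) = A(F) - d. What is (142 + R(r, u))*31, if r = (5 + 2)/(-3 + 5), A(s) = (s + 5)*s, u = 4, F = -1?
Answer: 8339/2 ≈ 4169.5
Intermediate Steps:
A(s) = s*(5 + s) (A(s) = (5 + s)*s = s*(5 + s))
r = 7/2 ≈ 3.5000
R(d, J) = -4 - d (R(d, J) = -(5 - 1) - d = -1*4 - d = -4 - d)
(142 + R(r, u))*31 = (142 + (-4 - 1*7/2))*31 = (142 + (-4 - 7/2))*31 = (142 - 15/2)*31 = (269/2)*31 = 8339/2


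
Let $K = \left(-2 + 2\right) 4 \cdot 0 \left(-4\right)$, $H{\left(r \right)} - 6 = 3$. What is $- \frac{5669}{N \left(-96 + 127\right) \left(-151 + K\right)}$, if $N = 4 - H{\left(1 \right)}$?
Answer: $- \frac{5669}{23405} \approx -0.24221$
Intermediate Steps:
$H{\left(r \right)} = 9$ ($H{\left(r \right)} = 6 + 3 = 9$)
$N = -5$ ($N = 4 - 9 = -5$)
$K = 0$ ($K = 0 \cdot 4 \cdot 0 = 0 \cdot 0 = 0$)
$- \frac{5669}{N \left(-96 + 127\right) \left(-151 + K\right)} = - \frac{5669}{\left(-5\right) \left(-96 + 127\right) \left(-151 + 0\right)} = - \frac{5669}{\left(-5\right) 31 \left(-151\right)} = - \frac{5669}{\left(-5\right) \left(-4681\right)} = - \frac{5669}{23405}$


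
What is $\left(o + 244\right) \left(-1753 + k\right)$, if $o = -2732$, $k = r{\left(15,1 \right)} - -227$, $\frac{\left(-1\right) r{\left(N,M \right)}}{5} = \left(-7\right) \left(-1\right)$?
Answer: $3883768$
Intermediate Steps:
$r{\left(N,M \right)} = -35$ ($r{\left(N,M \right)} = - 5 \left(\left(-7\right) \left(-1\right)\right) = \left(-5\right) 7 = -35$)
$k = 192$ ($k = -35 - -227 = -35 + 227 = 192$)
$\left(o + 244\right) \left(-1753 + k\right) = \left(-2732 + 244\right) \left(-1753 + 192\right) = \left(-2488\right) \left(-1561\right) = 3883768$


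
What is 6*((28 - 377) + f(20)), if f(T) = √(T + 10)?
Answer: -2094 + 6*√30 ≈ -2061.1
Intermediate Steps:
f(T) = √(10 + T)
6*((28 - 377) + f(20)) = 6*((28 - 377) + √(10 + 20)) = 6*(-349 + √30) = -2094 + 6*√30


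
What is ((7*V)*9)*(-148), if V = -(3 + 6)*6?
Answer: 503496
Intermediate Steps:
V = -54 (V = -1*9*6 = -9*6 = -54)
((7*V)*9)*(-148) = ((7*(-54))*9)*(-148) = -378*9*(-148) = -3402*(-148) = 503496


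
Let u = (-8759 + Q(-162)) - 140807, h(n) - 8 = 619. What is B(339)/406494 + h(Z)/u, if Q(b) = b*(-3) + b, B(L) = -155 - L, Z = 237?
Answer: -164298643/30332988774 ≈ -0.0054165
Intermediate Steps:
h(n) = 627 (h(n) = 8 + 619 = 627)
Q(b) = -2*b (Q(b) = -3*b + b = -2*b)
u = -149242 (u = (-8759 - 2*(-162)) - 140807 = (-8759 + 324) - 140807 = -8435 - 140807 = -149242)
B(339)/406494 + h(Z)/u = (-155 - 1*339)/406494 + 627/(-149242) = (-155 - 339)*(1/406494) + 627*(-1/149242) = -494*1/406494 - 627/149242 = -247/203247 - 627/149242 = -164298643/30332988774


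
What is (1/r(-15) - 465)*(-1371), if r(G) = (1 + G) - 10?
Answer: 5100577/8 ≈ 6.3757e+5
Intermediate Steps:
r(G) = -9 + G
(1/r(-15) - 465)*(-1371) = (1/(-9 - 15) - 465)*(-1371) = (1/(-24) - 465)*(-1371) = (-1/24 - 465)*(-1371) = -11161/24*(-1371) = 5100577/8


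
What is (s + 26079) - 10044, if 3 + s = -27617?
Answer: -11585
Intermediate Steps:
s = -27620 (s = -3 - 27617 = -27620)
(s + 26079) - 10044 = (-27620 + 26079) - 10044 = -1541 - 10044 = -11585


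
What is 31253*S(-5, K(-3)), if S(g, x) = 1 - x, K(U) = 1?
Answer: 0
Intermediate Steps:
31253*S(-5, K(-3)) = 31253*(1 - 1*1) = 31253*(1 - 1) = 31253*0 = 0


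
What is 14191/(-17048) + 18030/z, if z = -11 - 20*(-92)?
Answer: 281420101/31180792 ≈ 9.0254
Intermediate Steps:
z = 1829 (z = -11 + 1840 = 1829)
14191/(-17048) + 18030/z = 14191/(-17048) + 18030/1829 = 14191*(-1/17048) + 18030*(1/1829) = -14191/17048 + 18030/1829 = 281420101/31180792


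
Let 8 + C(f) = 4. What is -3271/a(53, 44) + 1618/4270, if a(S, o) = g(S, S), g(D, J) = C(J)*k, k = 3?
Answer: 6993293/25620 ≈ 272.96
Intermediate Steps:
C(f) = -4 (C(f) = -8 + 4 = -4)
g(D, J) = -12 (g(D, J) = -4*3 = -12)
a(S, o) = -12
-3271/a(53, 44) + 1618/4270 = -3271/(-12) + 1618/4270 = -3271*(-1/12) + 1618*(1/4270) = 3271/12 + 809/2135 = 6993293/25620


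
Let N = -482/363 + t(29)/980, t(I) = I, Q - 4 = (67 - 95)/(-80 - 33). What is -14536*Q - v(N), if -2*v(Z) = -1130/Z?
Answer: -3199625933940/52187129 ≈ -61311.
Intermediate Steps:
Q = 480/113 (Q = 4 + (67 - 95)/(-80 - 33) = 4 - 28/(-113) = 4 - 28*(-1/113) = 4 + 28/113 = 480/113 ≈ 4.2478)
N = -461833/355740 (N = -482/363 + 29/980 = -461833/355740 ≈ -1.2982)
v(Z) = 565/Z (v(Z) = -(-565)/Z = 565/Z)
-14536*Q - v(N) = -14536*480/113 - 565/(-461833/355740) = -6977280/113 - 565*(-355740)/461833 = -6977280/113 - 1*(-200993100/461833) = -6977280/113 + 200993100/461833 = -3199625933940/52187129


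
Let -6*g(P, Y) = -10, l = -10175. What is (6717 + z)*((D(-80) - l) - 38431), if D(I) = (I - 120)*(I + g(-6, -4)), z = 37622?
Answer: -1674595352/3 ≈ -5.5820e+8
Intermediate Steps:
g(P, Y) = 5/3 (g(P, Y) = -⅙*(-10) = 5/3)
D(I) = (-120 + I)*(5/3 + I) (D(I) = (I - 120)*(I + 5/3) = (-120 + I)*(5/3 + I))
(6717 + z)*((D(-80) - l) - 38431) = (6717 + 37622)*(((-200 + (-80)² - 355/3*(-80)) - 1*(-10175)) - 38431) = 44339*(((-200 + 6400 + 28400/3) + 10175) - 38431) = 44339*((47000/3 + 10175) - 38431) = 44339*(77525/3 - 38431) = 44339*(-37768/3) = -1674595352/3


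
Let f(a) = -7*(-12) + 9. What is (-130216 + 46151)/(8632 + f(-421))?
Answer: -16813/1745 ≈ -9.6349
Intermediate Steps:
f(a) = 93 (f(a) = 84 + 9 = 93)
(-130216 + 46151)/(8632 + f(-421)) = (-130216 + 46151)/(8632 + 93) = -84065/8725 = -84065*1/8725 = -16813/1745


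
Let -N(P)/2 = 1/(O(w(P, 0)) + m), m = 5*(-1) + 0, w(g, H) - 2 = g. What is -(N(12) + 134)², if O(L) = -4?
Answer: -1459264/81 ≈ -18016.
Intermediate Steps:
w(g, H) = 2 + g
m = -5 (m = -5 + 0 = -5)
N(P) = 2/9 (N(P) = -2/(-4 - 5) = -2/(-9) = -2*(-⅑) = 2/9)
-(N(12) + 134)² = -(2/9 + 134)² = -(1208/9)² = -1*1459264/81 = -1459264/81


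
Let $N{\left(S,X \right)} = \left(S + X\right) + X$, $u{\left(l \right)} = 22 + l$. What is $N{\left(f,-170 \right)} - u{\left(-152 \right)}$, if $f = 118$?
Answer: $-92$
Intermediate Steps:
$N{\left(S,X \right)} = S + 2 X$
$N{\left(f,-170 \right)} - u{\left(-152 \right)} = \left(118 + 2 \left(-170\right)\right) - \left(22 - 152\right) = \left(118 - 340\right) - -130 = -222 + 130 = -92$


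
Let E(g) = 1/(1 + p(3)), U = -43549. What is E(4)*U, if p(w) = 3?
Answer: -43549/4 ≈ -10887.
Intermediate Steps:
E(g) = ¼ (E(g) = 1/(1 + 3) = 1/4 = ¼)
E(4)*U = (¼)*(-43549) = -43549/4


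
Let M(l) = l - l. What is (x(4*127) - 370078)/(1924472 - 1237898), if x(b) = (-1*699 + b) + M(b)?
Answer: -41141/76286 ≈ -0.53930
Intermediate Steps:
M(l) = 0
x(b) = -699 + b (x(b) = (-1*699 + b) + 0 = (-699 + b) + 0 = -699 + b)
(x(4*127) - 370078)/(1924472 - 1237898) = ((-699 + 4*127) - 370078)/(1924472 - 1237898) = ((-699 + 508) - 370078)/686574 = (-191 - 370078)*(1/686574) = -370269*1/686574 = -41141/76286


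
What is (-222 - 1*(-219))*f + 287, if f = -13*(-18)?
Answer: -415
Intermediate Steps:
f = 234
(-222 - 1*(-219))*f + 287 = (-222 - 1*(-219))*234 + 287 = (-222 + 219)*234 + 287 = -3*234 + 287 = -702 + 287 = -415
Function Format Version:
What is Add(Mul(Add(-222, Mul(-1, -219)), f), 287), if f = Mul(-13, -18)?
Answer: -415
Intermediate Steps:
f = 234
Add(Mul(Add(-222, Mul(-1, -219)), f), 287) = Add(Mul(Add(-222, Mul(-1, -219)), 234), 287) = Add(Mul(Add(-222, 219), 234), 287) = Add(Mul(-3, 234), 287) = Add(-702, 287) = -415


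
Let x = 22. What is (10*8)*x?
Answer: 1760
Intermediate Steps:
(10*8)*x = (10*8)*22 = 80*22 = 1760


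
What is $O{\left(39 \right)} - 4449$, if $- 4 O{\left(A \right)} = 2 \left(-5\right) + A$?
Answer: $- \frac{17825}{4} \approx -4456.3$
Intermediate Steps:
$O{\left(A \right)} = \frac{5}{2} - \frac{A}{4}$ ($O{\left(A \right)} = - \frac{2 \left(-5\right) + A}{4} = - \frac{-10 + A}{4} = \frac{5}{2} - \frac{A}{4}$)
$O{\left(39 \right)} - 4449 = \left(\frac{5}{2} - \frac{39}{4}\right) - 4449 = - \frac{29}{4} - 4449 = - \frac{17825}{4}$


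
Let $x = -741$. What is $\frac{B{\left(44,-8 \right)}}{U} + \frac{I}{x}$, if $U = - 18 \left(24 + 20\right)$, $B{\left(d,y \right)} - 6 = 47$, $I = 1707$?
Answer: $- \frac{463739}{195624} \approx -2.3706$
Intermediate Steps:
$B{\left(d,y \right)} = 53$ ($B{\left(d,y \right)} = 6 + 47 = 53$)
$U = -792$ ($U = \left(-18\right) 44 = -792$)
$\frac{B{\left(44,-8 \right)}}{U} + \frac{I}{x} = \frac{53}{-792} + \frac{1707}{-741} = 53 \left(- \frac{1}{792}\right) + 1707 \left(- \frac{1}{741}\right) = - \frac{53}{792} - \frac{569}{247} = - \frac{463739}{195624}$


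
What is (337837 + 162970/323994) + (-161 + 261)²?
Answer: 56348631974/161997 ≈ 3.4784e+5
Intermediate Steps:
(337837 + 162970/323994) + (-161 + 261)² = (337837 + 162970*(1/323994)) + 100² = (337837 + 81485/161997) + 10000 = 54728661974/161997 + 10000 = 56348631974/161997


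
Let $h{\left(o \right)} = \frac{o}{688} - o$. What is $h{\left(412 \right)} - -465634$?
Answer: $\frac{80018287}{172} \approx 4.6522 \cdot 10^{5}$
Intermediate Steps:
$h{\left(o \right)} = - \frac{687 o}{688}$ ($h{\left(o \right)} = o \frac{1}{688} - o = \frac{o}{688} - o = - \frac{687 o}{688}$)
$h{\left(412 \right)} - -465634 = \left(- \frac{687}{688}\right) 412 - -465634 = - \frac{70761}{172} + 465634 = \frac{80018287}{172}$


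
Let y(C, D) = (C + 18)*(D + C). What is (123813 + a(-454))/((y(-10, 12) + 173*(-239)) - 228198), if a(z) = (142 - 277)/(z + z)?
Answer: -37474113/81577444 ≈ -0.45937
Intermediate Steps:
y(C, D) = (18 + C)*(C + D)
a(z) = -135/(2*z) (a(z) = -135*1/(2*z) = -135/(2*z))
(123813 + a(-454))/((y(-10, 12) + 173*(-239)) - 228198) = (123813 - 135/2/(-454))/((((-10)² + 18*(-10) + 18*12 - 10*12) + 173*(-239)) - 228198) = (123813 - 135/2*(-1/454))/(((100 - 180 + 216 - 120) - 41347) - 228198) = (123813 + 135/908)/((16 - 41347) - 228198) = 112422339/(908*(-41331 - 228198)) = (112422339/908)/(-269529) = (112422339/908)*(-1/269529) = -37474113/81577444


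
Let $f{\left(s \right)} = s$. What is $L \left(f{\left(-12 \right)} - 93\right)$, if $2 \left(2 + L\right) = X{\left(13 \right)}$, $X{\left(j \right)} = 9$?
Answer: $- \frac{525}{2} \approx -262.5$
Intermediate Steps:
$L = \frac{5}{2}$ ($L = -2 + \frac{1}{2} \cdot 9 = -2 + \frac{9}{2} = \frac{5}{2} \approx 2.5$)
$L \left(f{\left(-12 \right)} - 93\right) = \frac{5 \left(-12 - 93\right)}{2} = \frac{5}{2} \left(-105\right) = - \frac{525}{2}$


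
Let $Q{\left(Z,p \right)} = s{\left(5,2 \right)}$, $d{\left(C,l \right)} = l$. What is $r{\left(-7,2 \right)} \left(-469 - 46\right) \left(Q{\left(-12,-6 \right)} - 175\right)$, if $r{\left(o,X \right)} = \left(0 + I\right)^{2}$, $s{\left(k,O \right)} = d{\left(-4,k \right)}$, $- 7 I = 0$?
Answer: $0$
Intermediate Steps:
$I = 0$ ($I = \left(- \frac{1}{7}\right) 0 = 0$)
$s{\left(k,O \right)} = k$
$Q{\left(Z,p \right)} = 5$
$r{\left(o,X \right)} = 0$ ($r{\left(o,X \right)} = \left(0 + 0\right)^{2} = 0^{2} = 0$)
$r{\left(-7,2 \right)} \left(-469 - 46\right) \left(Q{\left(-12,-6 \right)} - 175\right) = 0 \left(-469 - 46\right) \left(5 - 175\right) = 0 \left(\left(-515\right) \left(-170\right)\right) = 0 \cdot 87550 = 0$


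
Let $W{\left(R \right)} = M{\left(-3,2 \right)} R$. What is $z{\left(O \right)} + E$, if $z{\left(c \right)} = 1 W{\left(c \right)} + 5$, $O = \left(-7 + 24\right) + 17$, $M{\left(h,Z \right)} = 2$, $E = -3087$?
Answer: $-3014$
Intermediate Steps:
$O = 34$ ($O = 17 + 17 = 34$)
$W{\left(R \right)} = 2 R$
$z{\left(c \right)} = 5 + 2 c$ ($z{\left(c \right)} = 1 \cdot 2 c + 5 = 2 c + 5 = 5 + 2 c$)
$z{\left(O \right)} + E = \left(5 + 2 \cdot 34\right) - 3087 = \left(5 + 68\right) - 3087 = 73 - 3087 = -3014$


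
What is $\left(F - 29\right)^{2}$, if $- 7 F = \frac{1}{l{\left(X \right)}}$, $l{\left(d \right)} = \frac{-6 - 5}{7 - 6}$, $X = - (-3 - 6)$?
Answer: $\frac{4981824}{5929} \approx 840.25$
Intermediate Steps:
$X = 9$ ($X = - (-3 - 6) = \left(-1\right) \left(-9\right) = 9$)
$l{\left(d \right)} = -11$ ($l{\left(d \right)} = - \frac{11}{1} = \left(-11\right) 1 = -11$)
$F = \frac{1}{77}$ ($F = - \frac{1}{7 \left(-11\right)} = \left(- \frac{1}{7}\right) \left(- \frac{1}{11}\right) = \frac{1}{77} \approx 0.012987$)
$\left(F - 29\right)^{2} = \left(\frac{1}{77} - 29\right)^{2} = \left(- \frac{2232}{77}\right)^{2} = \frac{4981824}{5929}$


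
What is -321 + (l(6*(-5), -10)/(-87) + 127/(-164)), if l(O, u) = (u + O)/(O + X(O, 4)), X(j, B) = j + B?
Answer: -32138359/99876 ≈ -321.78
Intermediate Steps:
X(j, B) = B + j
l(O, u) = (O + u)/(4 + 2*O) (l(O, u) = (u + O)/(O + (4 + O)) = (O + u)/(4 + 2*O))
-321 + (l(6*(-5), -10)/(-87) + 127/(-164)) = -321 + (((6*(-5) - 10)/(2*(2 + 6*(-5))))/(-87) + 127/(-164)) = -321 + (((-30 - 10)/(2*(2 - 30)))*(-1/87) + 127*(-1/164)) = -321 + (((½)*(-40)/(-28))*(-1/87) - 127/164) = -321 + (((½)*(-1/28)*(-40))*(-1/87) - 127/164) = -321 + ((5/7)*(-1/87) - 127/164) = -321 + (-5/609 - 127/164) = -321 - 78163/99876 = -32138359/99876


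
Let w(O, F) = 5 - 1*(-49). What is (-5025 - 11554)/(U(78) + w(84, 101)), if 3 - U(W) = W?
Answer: 16579/21 ≈ 789.48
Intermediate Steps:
w(O, F) = 54 (w(O, F) = 5 + 49 = 54)
U(W) = 3 - W
(-5025 - 11554)/(U(78) + w(84, 101)) = (-5025 - 11554)/((3 - 1*78) + 54) = -16579/((3 - 78) + 54) = -16579/(-75 + 54) = -16579/(-21) = -16579*(-1/21) = 16579/21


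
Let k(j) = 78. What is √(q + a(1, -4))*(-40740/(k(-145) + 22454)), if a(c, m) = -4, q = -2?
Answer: -10185*I*√6/5633 ≈ -4.4289*I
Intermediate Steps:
√(q + a(1, -4))*(-40740/(k(-145) + 22454)) = √(-2 - 4)*(-40740/(78 + 22454)) = √(-6)*(-40740/22532) = (I*√6)*(-40740*1/22532) = (I*√6)*(-10185/5633) = -10185*I*√6/5633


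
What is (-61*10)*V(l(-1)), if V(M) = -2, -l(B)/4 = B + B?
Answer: 1220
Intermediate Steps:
l(B) = -8*B (l(B) = -4*(B + B) = -8*B)
(-61*10)*V(l(-1)) = -61*10*(-2) = -610*(-2) = 1220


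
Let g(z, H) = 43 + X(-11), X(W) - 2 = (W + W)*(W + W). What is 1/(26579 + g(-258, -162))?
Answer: 1/27108 ≈ 3.6889e-5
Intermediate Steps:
X(W) = 2 + 4*W² (X(W) = 2 + (W + W)*(W + W) = 2 + (2*W)*(2*W) = 2 + 4*W²)
g(z, H) = 529 (g(z, H) = 43 + (2 + 4*(-11)²) = 43 + (2 + 4*121) = 43 + (2 + 484) = 43 + 486 = 529)
1/(26579 + g(-258, -162)) = 1/(26579 + 529) = 1/27108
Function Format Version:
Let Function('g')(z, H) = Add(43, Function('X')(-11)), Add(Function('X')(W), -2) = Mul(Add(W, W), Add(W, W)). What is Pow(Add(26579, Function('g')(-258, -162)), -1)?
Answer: Rational(1, 27108) ≈ 3.6889e-5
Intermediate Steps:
Function('X')(W) = Add(2, Mul(4, Pow(W, 2))) (Function('X')(W) = Add(2, Mul(Add(W, W), Add(W, W))) = Add(2, Mul(Mul(2, W), Mul(2, W))) = Add(2, Mul(4, Pow(W, 2))))
Function('g')(z, H) = 529 (Function('g')(z, H) = Add(43, Add(2, Mul(4, Pow(-11, 2)))) = Add(43, Add(2, Mul(4, 121))) = Add(43, Add(2, 484)) = Add(43, 486) = 529)
Pow(Add(26579, Function('g')(-258, -162)), -1) = Pow(Add(26579, 529), -1) = Pow(27108, -1) = Rational(1, 27108)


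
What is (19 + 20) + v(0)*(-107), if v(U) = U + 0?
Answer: 39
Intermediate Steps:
v(U) = U
(19 + 20) + v(0)*(-107) = (19 + 20) + 0*(-107) = 39 + 0 = 39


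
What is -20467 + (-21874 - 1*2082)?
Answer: -44423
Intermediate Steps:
-20467 + (-21874 - 1*2082) = -20467 + (-21874 - 2082) = -20467 - 23956 = -44423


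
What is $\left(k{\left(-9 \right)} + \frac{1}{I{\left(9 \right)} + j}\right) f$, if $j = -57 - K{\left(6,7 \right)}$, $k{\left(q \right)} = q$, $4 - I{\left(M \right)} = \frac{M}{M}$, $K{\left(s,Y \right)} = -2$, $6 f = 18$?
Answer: $- \frac{1407}{52} \approx -27.058$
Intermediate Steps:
$f = 3$ ($f = \frac{1}{6} \cdot 18 = 3$)
$I{\left(M \right)} = 3$ ($I{\left(M \right)} = 4 - \frac{M}{M} = 4 - 1 = 3$)
$j = -55$ ($j = -57 - -2 = -57 + 2 = -55$)
$\left(k{\left(-9 \right)} + \frac{1}{I{\left(9 \right)} + j}\right) f = \left(-9 + \frac{1}{3 - 55}\right) 3 = \left(-9 + \frac{1}{-52}\right) 3 = \left(-9 - \frac{1}{52}\right) 3 = \left(- \frac{469}{52}\right) 3 = - \frac{1407}{52}$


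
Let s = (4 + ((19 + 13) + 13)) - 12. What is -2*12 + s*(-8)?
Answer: -320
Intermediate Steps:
s = 37 (s = (4 + (32 + 13)) - 12 = (4 + 45) - 12 = 49 - 12 = 37)
-2*12 + s*(-8) = -2*12 + 37*(-8) = -24 - 296 = -320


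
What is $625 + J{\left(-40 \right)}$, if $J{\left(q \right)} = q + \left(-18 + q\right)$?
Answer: $527$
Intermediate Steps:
$J{\left(q \right)} = -18 + 2 q$
$625 + J{\left(-40 \right)} = 625 + \left(-18 + 2 \left(-40\right)\right) = 625 - 98 = 527$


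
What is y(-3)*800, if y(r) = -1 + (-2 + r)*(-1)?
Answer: 3200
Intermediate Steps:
y(r) = 1 - r (y(r) = -1 + (2 - r) = 1 - r)
y(-3)*800 = (1 - 1*(-3))*800 = (1 + 3)*800 = 4*800 = 3200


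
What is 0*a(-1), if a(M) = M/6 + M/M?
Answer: 0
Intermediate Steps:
a(M) = 1 + M/6 (a(M) = M*(1/6) + 1 = M/6 + 1 = 1 + M/6)
0*a(-1) = 0*(1 + (1/6)*(-1)) = 0*(1 - 1/6) = 0*(5/6) = 0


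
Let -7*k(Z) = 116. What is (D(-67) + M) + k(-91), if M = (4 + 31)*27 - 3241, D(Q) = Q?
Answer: -16657/7 ≈ -2379.6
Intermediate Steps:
k(Z) = -116/7 (k(Z) = -1/7*116 = -116/7)
M = -2296 (M = 35*27 - 3241 = 945 - 3241 = -2296)
(D(-67) + M) + k(-91) = (-67 - 2296) - 116/7 = -2363 - 116/7 = -16657/7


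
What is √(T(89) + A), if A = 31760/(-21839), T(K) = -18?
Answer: I*√9278561218/21839 ≈ 4.4107*I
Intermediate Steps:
A = -31760/21839 (A = 31760*(-1/21839) = -31760/21839 ≈ -1.4543)
√(T(89) + A) = √(-18 - 31760/21839) = √(-424862/21839) = I*√9278561218/21839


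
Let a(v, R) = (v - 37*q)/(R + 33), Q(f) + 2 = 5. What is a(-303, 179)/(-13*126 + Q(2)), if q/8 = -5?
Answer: -1177/346620 ≈ -0.0033957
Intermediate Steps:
q = -40 (q = 8*(-5) = -40)
Q(f) = 3 (Q(f) = -2 + 5 = 3)
a(v, R) = (1480 + v)/(33 + R) (a(v, R) = (v - 37*(-40))/(R + 33) = (v + 1480)/(33 + R) = (1480 + v)/(33 + R))
a(-303, 179)/(-13*126 + Q(2)) = ((1480 - 303)/(33 + 179))/(-13*126 + 3) = (1177/212)/(-1638 + 3) = ((1/212)*1177)/(-1635) = (1177/212)*(-1/1635) = -1177/346620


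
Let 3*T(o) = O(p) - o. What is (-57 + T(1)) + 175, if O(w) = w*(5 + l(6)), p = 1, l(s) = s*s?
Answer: 394/3 ≈ 131.33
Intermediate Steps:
l(s) = s**2
O(w) = 41*w (O(w) = w*(5 + 6**2) = w*(5 + 36) = w*41 = 41*w)
T(o) = 41/3 - o/3 (T(o) = (41*1 - o)/3 = (41 - o)/3 = 41/3 - o/3)
(-57 + T(1)) + 175 = (-57 + (41/3 - 1/3*1)) + 175 = (-57 + (41/3 - 1/3)) + 175 = (-57 + 40/3) + 175 = -131/3 + 175 = 394/3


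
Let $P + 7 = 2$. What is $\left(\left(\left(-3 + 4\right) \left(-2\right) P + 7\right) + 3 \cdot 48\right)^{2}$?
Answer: $25921$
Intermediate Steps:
$P = -5$ ($P = -7 + 2 = -5$)
$\left(\left(\left(-3 + 4\right) \left(-2\right) P + 7\right) + 3 \cdot 48\right)^{2} = \left(\left(\left(-3 + 4\right) \left(-2\right) \left(-5\right) + 7\right) + 3 \cdot 48\right)^{2} = \left(\left(1 \left(-2\right) \left(-5\right) + 7\right) + 144\right)^{2} = \left(\left(\left(-2\right) \left(-5\right) + 7\right) + 144\right)^{2} = \left(\left(10 + 7\right) + 144\right)^{2} = \left(17 + 144\right)^{2} = 161^{2} = 25921$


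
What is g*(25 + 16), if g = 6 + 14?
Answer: 820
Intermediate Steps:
g = 20
g*(25 + 16) = 20*(25 + 16) = 20*41 = 820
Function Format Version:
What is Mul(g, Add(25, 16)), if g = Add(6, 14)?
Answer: 820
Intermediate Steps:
g = 20
Mul(g, Add(25, 16)) = Mul(20, Add(25, 16)) = Mul(20, 41) = 820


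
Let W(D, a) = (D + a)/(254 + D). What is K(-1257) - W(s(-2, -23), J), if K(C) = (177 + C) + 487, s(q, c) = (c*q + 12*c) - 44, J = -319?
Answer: -12453/20 ≈ -622.65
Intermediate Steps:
s(q, c) = -44 + 12*c + c*q (s(q, c) = (12*c + c*q) - 44 = -44 + 12*c + c*q)
K(C) = 664 + C
W(D, a) = (D + a)/(254 + D)
K(-1257) - W(s(-2, -23), J) = (664 - 1257) - ((-44 + 12*(-23) - 23*(-2)) - 319)/(254 + (-44 + 12*(-23) - 23*(-2))) = -593 - ((-44 - 276 + 46) - 319)/(254 + (-44 - 276 + 46)) = -593 - (-274 - 319)/(254 - 274) = -593 - (-593)/(-20) = -593 - (-1)*(-593)/20 = -593 - 1*593/20 = -593 - 593/20 = -12453/20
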